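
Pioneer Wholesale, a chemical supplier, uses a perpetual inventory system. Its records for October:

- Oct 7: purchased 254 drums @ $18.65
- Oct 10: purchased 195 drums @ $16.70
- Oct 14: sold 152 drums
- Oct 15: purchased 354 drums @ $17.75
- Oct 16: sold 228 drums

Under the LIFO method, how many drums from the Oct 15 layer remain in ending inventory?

126

Oct 14, 152 sold [LIFO — newest first]: 152 @ $16.70 = $2,538.40
Oct 16, 228 sold [LIFO — newest first]: 228 @ $17.75 = $4,047.00
Total COGS = $2,538.40 + $4,047.00 = $6,585.40
Ending inventory: 254 @ $18.65 + 43 @ $16.70 + 126 @ $17.75 = $7,691.70
Check: goods available $14,277.10 = COGS $6,585.40 + ending $7,691.70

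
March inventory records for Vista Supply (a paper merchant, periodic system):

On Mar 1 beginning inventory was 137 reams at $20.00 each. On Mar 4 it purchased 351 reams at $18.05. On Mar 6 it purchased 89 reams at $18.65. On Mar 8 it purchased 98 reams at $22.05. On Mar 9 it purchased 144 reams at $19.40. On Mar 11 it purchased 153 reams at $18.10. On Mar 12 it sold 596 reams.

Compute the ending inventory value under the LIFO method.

Ending inventory = $7,053.95

Mar 12, 596 sold [LIFO — newest first]: 153 @ $18.10 + 144 @ $19.40 + 98 @ $22.05 + 89 @ $18.65 + 112 @ $18.05 = $11,405.25
Ending inventory: 137 @ $20.00 + 239 @ $18.05 = $7,053.95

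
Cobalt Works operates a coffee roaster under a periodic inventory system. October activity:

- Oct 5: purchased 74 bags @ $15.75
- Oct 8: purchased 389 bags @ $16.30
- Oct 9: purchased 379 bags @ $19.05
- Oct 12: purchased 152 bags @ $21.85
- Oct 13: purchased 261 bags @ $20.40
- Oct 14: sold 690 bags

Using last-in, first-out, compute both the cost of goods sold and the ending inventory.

Oct 14, 690 sold [LIFO — newest first]: 261 @ $20.40 + 152 @ $21.85 + 277 @ $19.05 = $13,922.45
Ending inventory: 74 @ $15.75 + 389 @ $16.30 + 102 @ $19.05 = $9,449.30
Check: goods available $23,371.75 = COGS $13,922.45 + ending $9,449.30

COGS = $13,922.45; ending inventory = $9,449.30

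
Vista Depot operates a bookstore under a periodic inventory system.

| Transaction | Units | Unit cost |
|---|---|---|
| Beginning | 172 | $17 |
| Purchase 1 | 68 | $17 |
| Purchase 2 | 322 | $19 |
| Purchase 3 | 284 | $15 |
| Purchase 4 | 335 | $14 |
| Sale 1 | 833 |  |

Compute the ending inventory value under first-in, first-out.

Ending inventory = $4,885

Sale 1 (833) [FIFO — oldest first]: 172 @ $17 + 68 @ $17 + 322 @ $19 + 271 @ $15 = $14,263
Ending inventory: 13 @ $15 + 335 @ $14 = $4,885
Check: goods available $19,148 = COGS $14,263 + ending $4,885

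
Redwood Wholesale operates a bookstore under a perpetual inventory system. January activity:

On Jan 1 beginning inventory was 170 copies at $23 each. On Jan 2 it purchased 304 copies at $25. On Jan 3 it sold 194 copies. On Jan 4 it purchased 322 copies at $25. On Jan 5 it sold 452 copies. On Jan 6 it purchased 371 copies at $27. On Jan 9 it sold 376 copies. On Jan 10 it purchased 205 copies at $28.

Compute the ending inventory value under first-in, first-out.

Jan 3, 194 sold [FIFO — oldest first]: 170 @ $23 + 24 @ $25 = $4,510
Jan 5, 452 sold [FIFO — oldest first]: 280 @ $25 + 172 @ $25 = $11,300
Jan 9, 376 sold [FIFO — oldest first]: 150 @ $25 + 226 @ $27 = $9,852
Total COGS = $4,510 + $11,300 + $9,852 = $25,662
Ending inventory: 145 @ $27 + 205 @ $28 = $9,655
Check: goods available $35,317 = COGS $25,662 + ending $9,655

Ending inventory = $9,655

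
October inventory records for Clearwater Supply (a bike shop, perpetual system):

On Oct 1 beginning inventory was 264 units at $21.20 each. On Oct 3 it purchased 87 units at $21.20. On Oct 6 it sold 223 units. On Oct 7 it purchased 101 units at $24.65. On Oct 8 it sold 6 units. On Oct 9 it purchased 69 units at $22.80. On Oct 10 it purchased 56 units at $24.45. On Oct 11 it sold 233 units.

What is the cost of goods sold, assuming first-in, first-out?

COGS = $10,158.85

Oct 6, 223 sold [FIFO — oldest first]: 223 @ $21.20 = $4,727.60
Oct 8, 6 sold [FIFO — oldest first]: 6 @ $21.20 = $127.20
Oct 11, 233 sold [FIFO — oldest first]: 35 @ $21.20 + 87 @ $21.20 + 101 @ $24.65 + 10 @ $22.80 = $5,304.05
Total COGS = $4,727.60 + $127.20 + $5,304.05 = $10,158.85
Ending inventory: 59 @ $22.80 + 56 @ $24.45 = $2,714.40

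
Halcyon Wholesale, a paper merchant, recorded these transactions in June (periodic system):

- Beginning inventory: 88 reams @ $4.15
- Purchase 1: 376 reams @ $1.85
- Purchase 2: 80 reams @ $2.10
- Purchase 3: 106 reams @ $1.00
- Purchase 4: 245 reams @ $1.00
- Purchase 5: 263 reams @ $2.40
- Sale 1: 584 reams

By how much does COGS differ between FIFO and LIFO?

FIFO COGS: 88 @ $4.15 + 376 @ $1.85 + 80 @ $2.10 + 40 @ $1.00 = $1,268.80
LIFO COGS: 263 @ $2.40 + 245 @ $1.00 + 76 @ $1.00 = $952.20
Difference = |$1,268.80 − $952.20| = $316.60

$316.60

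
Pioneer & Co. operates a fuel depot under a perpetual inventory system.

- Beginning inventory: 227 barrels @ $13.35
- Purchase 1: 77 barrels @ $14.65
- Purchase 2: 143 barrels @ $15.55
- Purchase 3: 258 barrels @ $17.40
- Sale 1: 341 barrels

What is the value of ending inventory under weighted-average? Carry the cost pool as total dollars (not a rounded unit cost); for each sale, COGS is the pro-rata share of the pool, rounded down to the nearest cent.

Ending inventory = $5,613.01

After Beginning: 227 on hand, pool $3,030.45 (≈ $13.3500 each)
After Purchase 1: 304 on hand, pool $4,158.50 (≈ $13.6793 each)
After Purchase 2: 447 on hand, pool $6,382.15 (≈ $14.2777 each)
After Purchase 3: 705 on hand, pool $10,871.35 (≈ $15.4204 each)
Sale 1, sell 341: 341/705 × $10,871.35 → $5,258.34
Ending inventory (cost pool remaining) = $5,613.01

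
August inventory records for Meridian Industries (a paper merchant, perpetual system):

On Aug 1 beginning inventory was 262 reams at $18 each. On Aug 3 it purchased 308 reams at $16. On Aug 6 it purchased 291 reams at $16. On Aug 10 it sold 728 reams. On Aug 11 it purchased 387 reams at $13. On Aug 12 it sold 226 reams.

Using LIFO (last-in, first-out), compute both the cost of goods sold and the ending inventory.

COGS = $14,844; ending inventory = $4,487

Aug 10, 728 sold [LIFO — newest first]: 291 @ $16 + 308 @ $16 + 129 @ $18 = $11,906
Aug 12, 226 sold [LIFO — newest first]: 226 @ $13 = $2,938
Total COGS = $11,906 + $2,938 = $14,844
Ending inventory: 133 @ $18 + 161 @ $13 = $4,487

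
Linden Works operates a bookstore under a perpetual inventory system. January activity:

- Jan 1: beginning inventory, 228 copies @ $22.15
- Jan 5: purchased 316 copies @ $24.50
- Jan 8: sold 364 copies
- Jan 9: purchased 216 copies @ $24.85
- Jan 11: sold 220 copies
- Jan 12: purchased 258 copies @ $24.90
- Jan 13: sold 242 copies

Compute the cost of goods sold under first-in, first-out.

COGS = $19,803.20

Jan 8, 364 sold [FIFO — oldest first]: 228 @ $22.15 + 136 @ $24.50 = $8,382.20
Jan 11, 220 sold [FIFO — oldest first]: 180 @ $24.50 + 40 @ $24.85 = $5,404.00
Jan 13, 242 sold [FIFO — oldest first]: 176 @ $24.85 + 66 @ $24.90 = $6,017.00
Total COGS = $8,382.20 + $5,404.00 + $6,017.00 = $19,803.20
Ending inventory: 192 @ $24.90 = $4,780.80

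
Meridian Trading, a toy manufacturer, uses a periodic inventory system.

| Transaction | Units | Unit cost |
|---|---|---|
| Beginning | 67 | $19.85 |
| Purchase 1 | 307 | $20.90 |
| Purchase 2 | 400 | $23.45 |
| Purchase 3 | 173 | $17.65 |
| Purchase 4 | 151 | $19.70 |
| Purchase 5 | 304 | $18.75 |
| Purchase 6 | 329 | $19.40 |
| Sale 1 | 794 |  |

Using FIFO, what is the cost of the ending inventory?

Ending inventory = $17,757.75

Sale 1 (794) [FIFO — oldest first]: 67 @ $19.85 + 307 @ $20.90 + 400 @ $23.45 + 20 @ $17.65 = $17,479.25
Ending inventory: 153 @ $17.65 + 151 @ $19.70 + 304 @ $18.75 + 329 @ $19.40 = $17,757.75
Check: goods available $35,237.00 = COGS $17,479.25 + ending $17,757.75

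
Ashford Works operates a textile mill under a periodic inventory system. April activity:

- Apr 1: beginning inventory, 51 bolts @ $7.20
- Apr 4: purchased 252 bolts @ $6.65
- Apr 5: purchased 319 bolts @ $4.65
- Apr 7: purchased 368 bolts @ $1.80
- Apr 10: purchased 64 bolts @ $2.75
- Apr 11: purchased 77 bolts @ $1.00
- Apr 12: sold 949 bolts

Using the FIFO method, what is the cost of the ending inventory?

Apr 12, 949 sold [FIFO — oldest first]: 51 @ $7.20 + 252 @ $6.65 + 319 @ $4.65 + 327 @ $1.80 = $4,114.95
Ending inventory: 41 @ $1.80 + 64 @ $2.75 + 77 @ $1.00 = $326.80

Ending inventory = $326.80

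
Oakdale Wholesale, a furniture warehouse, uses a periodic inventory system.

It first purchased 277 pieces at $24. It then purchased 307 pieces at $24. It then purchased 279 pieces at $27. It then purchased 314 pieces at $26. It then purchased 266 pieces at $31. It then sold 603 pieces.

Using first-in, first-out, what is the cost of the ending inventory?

Ending inventory = $23,430

Sale 1 (603) [FIFO — oldest first]: 277 @ $24 + 307 @ $24 + 19 @ $27 = $14,529
Ending inventory: 260 @ $27 + 314 @ $26 + 266 @ $31 = $23,430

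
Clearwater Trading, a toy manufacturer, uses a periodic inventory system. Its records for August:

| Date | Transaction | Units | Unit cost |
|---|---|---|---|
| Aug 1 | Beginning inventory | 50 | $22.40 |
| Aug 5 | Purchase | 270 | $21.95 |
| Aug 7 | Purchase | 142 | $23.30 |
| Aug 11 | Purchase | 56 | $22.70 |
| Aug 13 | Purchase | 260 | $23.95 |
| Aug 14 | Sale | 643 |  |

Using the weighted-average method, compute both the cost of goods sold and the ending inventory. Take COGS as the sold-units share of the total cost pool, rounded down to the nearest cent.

COGS = $14,755.36; ending inventory = $3,097.94

Aug 14, sell 643: 643/778 × $17,853.30 → $14,755.36
Ending inventory (cost pool remaining) = $3,097.94
Check: goods available $17,853.30 = COGS $14,755.36 + ending $3,097.94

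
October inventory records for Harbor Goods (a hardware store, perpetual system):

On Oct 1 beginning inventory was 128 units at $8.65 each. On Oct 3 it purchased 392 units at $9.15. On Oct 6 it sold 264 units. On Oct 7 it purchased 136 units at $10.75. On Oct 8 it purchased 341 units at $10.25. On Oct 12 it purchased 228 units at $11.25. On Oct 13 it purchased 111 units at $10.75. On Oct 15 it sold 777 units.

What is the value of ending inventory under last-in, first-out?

Ending inventory = $2,697.65

Oct 6, 264 sold [LIFO — newest first]: 264 @ $9.15 = $2,415.60
Oct 15, 777 sold [LIFO — newest first]: 111 @ $10.75 + 228 @ $11.25 + 341 @ $10.25 + 97 @ $10.75 = $8,296.25
Total COGS = $2,415.60 + $8,296.25 = $10,711.85
Ending inventory: 128 @ $8.65 + 128 @ $9.15 + 39 @ $10.75 = $2,697.65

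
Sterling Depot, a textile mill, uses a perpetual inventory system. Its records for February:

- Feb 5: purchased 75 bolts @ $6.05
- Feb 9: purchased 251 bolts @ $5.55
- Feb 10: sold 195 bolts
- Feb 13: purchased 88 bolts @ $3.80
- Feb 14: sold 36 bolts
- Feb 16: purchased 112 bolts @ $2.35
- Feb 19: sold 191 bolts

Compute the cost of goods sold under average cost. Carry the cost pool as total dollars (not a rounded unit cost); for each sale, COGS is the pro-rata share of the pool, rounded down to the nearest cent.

After Feb 5: 75 on hand, pool $453.75 (≈ $6.0500 each)
After Feb 9: 326 on hand, pool $1,846.80 (≈ $5.6650 each)
Feb 10, sell 195: 195/326 × $1,846.80 → $1,104.68
After Feb 13: 219 on hand, pool $1,076.52 (≈ $4.9156 each)
Feb 14, sell 36: 36/219 × $1,076.52 → $176.96
After Feb 16: 295 on hand, pool $1,162.76 (≈ $3.9416 each)
Feb 19, sell 191: 191/295 × $1,162.76 → $752.83
Total COGS = $1,104.68 + $176.96 + $752.83 = $2,034.47
Ending inventory (cost pool remaining) = $409.93

COGS = $2,034.47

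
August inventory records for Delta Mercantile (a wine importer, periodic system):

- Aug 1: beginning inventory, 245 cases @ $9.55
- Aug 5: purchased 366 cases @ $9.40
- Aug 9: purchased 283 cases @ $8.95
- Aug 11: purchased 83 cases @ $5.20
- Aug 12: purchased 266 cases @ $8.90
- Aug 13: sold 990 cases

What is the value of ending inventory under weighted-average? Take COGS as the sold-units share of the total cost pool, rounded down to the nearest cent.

Ending inventory = $2,261.74

Aug 13, sell 990: 990/1243 × $11,112.00 → $8,850.26
Ending inventory (cost pool remaining) = $2,261.74
Check: goods available $11,112.00 = COGS $8,850.26 + ending $2,261.74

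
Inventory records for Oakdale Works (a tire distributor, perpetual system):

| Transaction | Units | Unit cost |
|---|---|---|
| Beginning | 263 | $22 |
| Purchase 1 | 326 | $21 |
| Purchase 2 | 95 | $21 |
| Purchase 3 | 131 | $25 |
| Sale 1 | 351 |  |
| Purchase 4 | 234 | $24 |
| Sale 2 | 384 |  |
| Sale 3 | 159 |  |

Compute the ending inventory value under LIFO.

Ending inventory = $3,410

Sale 1 (351) [LIFO — newest first]: 131 @ $25 + 95 @ $21 + 125 @ $21 = $7,895
Sale 2 (384) [LIFO — newest first]: 234 @ $24 + 150 @ $21 = $8,766
Sale 3 (159) [LIFO — newest first]: 51 @ $21 + 108 @ $22 = $3,447
Total COGS = $7,895 + $8,766 + $3,447 = $20,108
Ending inventory: 155 @ $22 = $3,410
Check: goods available $23,518 = COGS $20,108 + ending $3,410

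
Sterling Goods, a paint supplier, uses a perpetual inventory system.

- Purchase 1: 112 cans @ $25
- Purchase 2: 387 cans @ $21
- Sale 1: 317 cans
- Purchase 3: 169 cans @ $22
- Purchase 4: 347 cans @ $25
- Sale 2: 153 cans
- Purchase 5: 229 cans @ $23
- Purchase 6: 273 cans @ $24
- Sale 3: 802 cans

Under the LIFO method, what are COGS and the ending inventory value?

COGS = $29,483; ending inventory = $5,656

Sale 1 (317) [LIFO — newest first]: 317 @ $21 = $6,657
Sale 2 (153) [LIFO — newest first]: 153 @ $25 = $3,825
Sale 3 (802) [LIFO — newest first]: 273 @ $24 + 229 @ $23 + 194 @ $25 + 106 @ $22 = $19,001
Total COGS = $6,657 + $3,825 + $19,001 = $29,483
Ending inventory: 112 @ $25 + 70 @ $21 + 63 @ $22 = $5,656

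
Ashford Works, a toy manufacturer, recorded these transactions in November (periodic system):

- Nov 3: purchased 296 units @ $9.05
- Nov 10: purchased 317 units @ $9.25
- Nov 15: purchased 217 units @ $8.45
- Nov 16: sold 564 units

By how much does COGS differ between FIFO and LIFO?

$120.40

FIFO COGS: 296 @ $9.05 + 268 @ $9.25 = $5,157.80
LIFO COGS: 217 @ $8.45 + 317 @ $9.25 + 30 @ $9.05 = $5,037.40
Difference = |$5,157.80 − $5,037.40| = $120.40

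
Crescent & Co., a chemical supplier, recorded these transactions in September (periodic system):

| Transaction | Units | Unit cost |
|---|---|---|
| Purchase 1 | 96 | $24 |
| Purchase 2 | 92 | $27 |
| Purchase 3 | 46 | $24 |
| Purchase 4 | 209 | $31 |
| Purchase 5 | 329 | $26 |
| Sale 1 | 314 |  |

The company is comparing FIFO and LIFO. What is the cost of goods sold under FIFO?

COGS = $8,372

FIFO COGS: 96 @ $24 + 92 @ $27 + 46 @ $24 + 80 @ $31 = $8,372
LIFO COGS: 314 @ $26 = $8,164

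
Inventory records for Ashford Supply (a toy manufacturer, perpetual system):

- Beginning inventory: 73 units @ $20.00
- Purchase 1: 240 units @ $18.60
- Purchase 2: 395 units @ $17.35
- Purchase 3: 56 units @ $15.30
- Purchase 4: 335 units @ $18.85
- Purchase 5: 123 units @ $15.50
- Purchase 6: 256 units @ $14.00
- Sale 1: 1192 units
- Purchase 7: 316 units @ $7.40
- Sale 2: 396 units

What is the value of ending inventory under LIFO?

Sale 1 (1192) [LIFO — newest first]: 256 @ $14.00 + 123 @ $15.50 + 335 @ $18.85 + 56 @ $15.30 + 395 @ $17.35 + 27 @ $18.60 = $20,017.50
Sale 2 (396) [LIFO — newest first]: 316 @ $7.40 + 80 @ $18.60 = $3,826.40
Total COGS = $20,017.50 + $3,826.40 = $23,843.90
Ending inventory: 73 @ $20.00 + 133 @ $18.60 = $3,933.80

Ending inventory = $3,933.80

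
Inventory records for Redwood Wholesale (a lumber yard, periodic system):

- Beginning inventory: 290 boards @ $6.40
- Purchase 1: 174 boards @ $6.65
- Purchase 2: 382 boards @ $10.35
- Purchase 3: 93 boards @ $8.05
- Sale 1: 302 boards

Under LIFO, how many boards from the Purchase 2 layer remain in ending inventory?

Sale 1 (302) [LIFO — newest first]: 93 @ $8.05 + 209 @ $10.35 = $2,911.80
Ending inventory: 290 @ $6.40 + 174 @ $6.65 + 173 @ $10.35 = $4,803.65

173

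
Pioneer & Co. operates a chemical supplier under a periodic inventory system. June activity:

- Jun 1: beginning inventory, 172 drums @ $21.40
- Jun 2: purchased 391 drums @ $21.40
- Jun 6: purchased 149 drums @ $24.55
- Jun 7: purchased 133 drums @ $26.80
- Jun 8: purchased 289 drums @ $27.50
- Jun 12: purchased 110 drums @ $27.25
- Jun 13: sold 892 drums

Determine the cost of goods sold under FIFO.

Jun 13, 892 sold [FIFO — oldest first]: 172 @ $21.40 + 391 @ $21.40 + 149 @ $24.55 + 133 @ $26.80 + 47 @ $27.50 = $20,563.05
Ending inventory: 242 @ $27.50 + 110 @ $27.25 = $9,652.50

COGS = $20,563.05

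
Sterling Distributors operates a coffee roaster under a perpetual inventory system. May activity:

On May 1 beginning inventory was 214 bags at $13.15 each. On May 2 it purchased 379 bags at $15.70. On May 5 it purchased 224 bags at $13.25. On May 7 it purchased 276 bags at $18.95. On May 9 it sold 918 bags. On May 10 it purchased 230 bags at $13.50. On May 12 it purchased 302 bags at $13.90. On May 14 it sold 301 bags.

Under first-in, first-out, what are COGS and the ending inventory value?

COGS = $18,663.60; ending inventory = $5,601.80

May 9, 918 sold [FIFO — oldest first]: 214 @ $13.15 + 379 @ $15.70 + 224 @ $13.25 + 101 @ $18.95 = $13,646.35
May 14, 301 sold [FIFO — oldest first]: 175 @ $18.95 + 126 @ $13.50 = $5,017.25
Total COGS = $13,646.35 + $5,017.25 = $18,663.60
Ending inventory: 104 @ $13.50 + 302 @ $13.90 = $5,601.80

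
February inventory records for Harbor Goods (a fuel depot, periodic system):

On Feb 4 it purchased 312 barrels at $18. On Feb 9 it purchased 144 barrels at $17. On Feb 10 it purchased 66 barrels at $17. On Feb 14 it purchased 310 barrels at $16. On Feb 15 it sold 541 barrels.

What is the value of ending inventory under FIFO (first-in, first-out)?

Feb 15, 541 sold [FIFO — oldest first]: 312 @ $18 + 144 @ $17 + 66 @ $17 + 19 @ $16 = $9,490
Ending inventory: 291 @ $16 = $4,656

Ending inventory = $4,656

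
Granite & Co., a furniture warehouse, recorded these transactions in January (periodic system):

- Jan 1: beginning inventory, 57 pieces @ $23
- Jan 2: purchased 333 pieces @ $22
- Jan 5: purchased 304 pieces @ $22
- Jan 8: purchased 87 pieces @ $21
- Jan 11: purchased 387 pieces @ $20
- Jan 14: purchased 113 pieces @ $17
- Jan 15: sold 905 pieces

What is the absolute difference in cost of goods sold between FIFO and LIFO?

$1,148

FIFO COGS: 57 @ $23 + 333 @ $22 + 304 @ $22 + 87 @ $21 + 124 @ $20 = $19,632
LIFO COGS: 113 @ $17 + 387 @ $20 + 87 @ $21 + 304 @ $22 + 14 @ $22 = $18,484
Difference = |$19,632 − $18,484| = $1,148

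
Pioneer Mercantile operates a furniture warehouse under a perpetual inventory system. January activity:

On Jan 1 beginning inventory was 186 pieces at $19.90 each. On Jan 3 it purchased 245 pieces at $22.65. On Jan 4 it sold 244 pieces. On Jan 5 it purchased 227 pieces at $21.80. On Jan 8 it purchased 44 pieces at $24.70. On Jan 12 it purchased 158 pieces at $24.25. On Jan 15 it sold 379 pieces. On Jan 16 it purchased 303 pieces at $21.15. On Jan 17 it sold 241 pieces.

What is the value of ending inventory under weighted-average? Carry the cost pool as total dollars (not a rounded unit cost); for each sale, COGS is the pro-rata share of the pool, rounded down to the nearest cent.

After Jan 1: 186 on hand, pool $3,701.40 (≈ $19.9000 each)
After Jan 3: 431 on hand, pool $9,250.65 (≈ $21.4632 each)
Jan 4, sell 244: 244/431 × $9,250.65 → $5,237.02
After Jan 5: 414 on hand, pool $8,962.23 (≈ $21.6479 each)
After Jan 8: 458 on hand, pool $10,049.03 (≈ $21.9411 each)
After Jan 12: 616 on hand, pool $13,880.53 (≈ $22.5333 each)
Jan 15, sell 379: 379/616 × $13,880.53 → $8,540.13
After Jan 16: 540 on hand, pool $11,748.85 (≈ $21.7571 each)
Jan 17, sell 241: 241/540 × $11,748.85 → $5,243.46
Total COGS = $5,237.02 + $8,540.13 + $5,243.46 = $19,020.61
Ending inventory (cost pool remaining) = $6,505.39
Check: goods available $25,526.00 = COGS $19,020.61 + ending $6,505.39

Ending inventory = $6,505.39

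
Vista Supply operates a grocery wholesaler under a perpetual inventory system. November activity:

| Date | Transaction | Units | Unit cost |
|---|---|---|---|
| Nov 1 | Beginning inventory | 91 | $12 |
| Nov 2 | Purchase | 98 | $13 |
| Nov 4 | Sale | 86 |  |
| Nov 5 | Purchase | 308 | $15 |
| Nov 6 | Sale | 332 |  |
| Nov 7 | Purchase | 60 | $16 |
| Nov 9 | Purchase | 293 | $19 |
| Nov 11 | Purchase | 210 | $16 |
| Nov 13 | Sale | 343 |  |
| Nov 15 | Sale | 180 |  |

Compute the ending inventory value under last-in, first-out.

Nov 4, 86 sold [LIFO — newest first]: 86 @ $13 = $1,118
Nov 6, 332 sold [LIFO — newest first]: 308 @ $15 + 12 @ $13 + 12 @ $12 = $4,920
Nov 13, 343 sold [LIFO — newest first]: 210 @ $16 + 133 @ $19 = $5,887
Nov 15, 180 sold [LIFO — newest first]: 160 @ $19 + 20 @ $16 = $3,360
Total COGS = $1,118 + $4,920 + $5,887 + $3,360 = $15,285
Ending inventory: 79 @ $12 + 40 @ $16 = $1,588

Ending inventory = $1,588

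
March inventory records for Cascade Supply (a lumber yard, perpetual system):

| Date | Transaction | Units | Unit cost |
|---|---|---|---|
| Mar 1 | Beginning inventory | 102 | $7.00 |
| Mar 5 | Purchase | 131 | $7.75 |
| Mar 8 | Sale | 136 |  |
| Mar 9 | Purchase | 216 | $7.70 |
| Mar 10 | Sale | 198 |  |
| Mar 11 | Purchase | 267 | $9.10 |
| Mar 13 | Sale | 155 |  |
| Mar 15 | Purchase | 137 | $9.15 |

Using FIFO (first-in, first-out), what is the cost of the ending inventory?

Ending inventory = $3,319.25

Mar 8, 136 sold [FIFO — oldest first]: 102 @ $7.00 + 34 @ $7.75 = $977.50
Mar 10, 198 sold [FIFO — oldest first]: 97 @ $7.75 + 101 @ $7.70 = $1,529.45
Mar 13, 155 sold [FIFO — oldest first]: 115 @ $7.70 + 40 @ $9.10 = $1,249.50
Total COGS = $977.50 + $1,529.45 + $1,249.50 = $3,756.45
Ending inventory: 227 @ $9.10 + 137 @ $9.15 = $3,319.25
Check: goods available $7,075.70 = COGS $3,756.45 + ending $3,319.25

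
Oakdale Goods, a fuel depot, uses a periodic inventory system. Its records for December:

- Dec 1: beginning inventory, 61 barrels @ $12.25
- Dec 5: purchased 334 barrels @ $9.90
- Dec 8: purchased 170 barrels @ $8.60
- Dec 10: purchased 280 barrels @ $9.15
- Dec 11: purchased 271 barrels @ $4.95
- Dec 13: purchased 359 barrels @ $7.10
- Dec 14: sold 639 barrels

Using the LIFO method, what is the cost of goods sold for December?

COGS = $3,972.70

Dec 14, 639 sold [LIFO — newest first]: 359 @ $7.10 + 271 @ $4.95 + 9 @ $9.15 = $3,972.70
Ending inventory: 61 @ $12.25 + 334 @ $9.90 + 170 @ $8.60 + 271 @ $9.15 = $7,995.50
Check: goods available $11,968.20 = COGS $3,972.70 + ending $7,995.50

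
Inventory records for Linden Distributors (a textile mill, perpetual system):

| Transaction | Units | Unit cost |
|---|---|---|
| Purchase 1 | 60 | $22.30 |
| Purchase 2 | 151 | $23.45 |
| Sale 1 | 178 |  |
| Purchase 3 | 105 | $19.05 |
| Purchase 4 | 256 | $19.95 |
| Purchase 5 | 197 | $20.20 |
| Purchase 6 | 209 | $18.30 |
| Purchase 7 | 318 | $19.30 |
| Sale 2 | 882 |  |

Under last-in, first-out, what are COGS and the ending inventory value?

Sale 1 (178) [LIFO — newest first]: 151 @ $23.45 + 27 @ $22.30 = $4,143.05
Sale 2 (882) [LIFO — newest first]: 318 @ $19.30 + 209 @ $18.30 + 197 @ $20.20 + 158 @ $19.95 = $17,093.60
Total COGS = $4,143.05 + $17,093.60 = $21,236.65
Ending inventory: 33 @ $22.30 + 105 @ $19.05 + 98 @ $19.95 = $4,691.25
Check: goods available $25,927.90 = COGS $21,236.65 + ending $4,691.25

COGS = $21,236.65; ending inventory = $4,691.25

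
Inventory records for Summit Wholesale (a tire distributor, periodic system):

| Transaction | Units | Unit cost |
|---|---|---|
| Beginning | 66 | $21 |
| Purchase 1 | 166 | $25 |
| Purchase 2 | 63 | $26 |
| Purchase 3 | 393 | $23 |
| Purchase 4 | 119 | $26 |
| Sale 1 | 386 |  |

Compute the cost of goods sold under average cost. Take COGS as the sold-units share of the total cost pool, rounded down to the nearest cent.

COGS = $9,234.82

Sale 1, sell 386: 386/807 × $19,307.00 → $9,234.82
Ending inventory (cost pool remaining) = $10,072.18
Check: goods available $19,307.00 = COGS $9,234.82 + ending $10,072.18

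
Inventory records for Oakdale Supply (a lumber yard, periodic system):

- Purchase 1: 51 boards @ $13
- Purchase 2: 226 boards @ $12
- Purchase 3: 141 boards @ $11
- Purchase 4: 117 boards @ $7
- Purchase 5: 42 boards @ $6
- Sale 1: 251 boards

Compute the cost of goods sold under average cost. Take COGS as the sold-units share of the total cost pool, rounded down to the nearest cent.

Sale 1, sell 251: 251/577 × $5,997.00 → $2,608.74
Ending inventory (cost pool remaining) = $3,388.26

COGS = $2,608.74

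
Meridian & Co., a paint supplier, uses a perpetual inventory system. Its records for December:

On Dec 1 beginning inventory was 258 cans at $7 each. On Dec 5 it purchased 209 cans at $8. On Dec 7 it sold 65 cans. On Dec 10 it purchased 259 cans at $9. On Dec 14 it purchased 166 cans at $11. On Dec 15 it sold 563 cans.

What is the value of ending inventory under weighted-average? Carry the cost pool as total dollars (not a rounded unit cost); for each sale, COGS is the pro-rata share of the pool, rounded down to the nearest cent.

Ending inventory = $2,282.77

After Dec 1: 258 on hand, pool $1,806.00 (≈ $7.0000 each)
After Dec 5: 467 on hand, pool $3,478.00 (≈ $7.4475 each)
Dec 7, sell 65: 65/467 × $3,478.00 → $484.08
After Dec 10: 661 on hand, pool $5,324.92 (≈ $8.0559 each)
After Dec 14: 827 on hand, pool $7,150.92 (≈ $8.6468 each)
Dec 15, sell 563: 563/827 × $7,150.92 → $4,868.15
Total COGS = $484.08 + $4,868.15 = $5,352.23
Ending inventory (cost pool remaining) = $2,282.77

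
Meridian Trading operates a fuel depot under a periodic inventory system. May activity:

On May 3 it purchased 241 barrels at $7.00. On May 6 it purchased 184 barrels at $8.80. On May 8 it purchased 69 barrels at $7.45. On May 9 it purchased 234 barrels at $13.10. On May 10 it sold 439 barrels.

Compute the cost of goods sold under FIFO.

COGS = $3,410.50

May 10, 439 sold [FIFO — oldest first]: 241 @ $7.00 + 184 @ $8.80 + 14 @ $7.45 = $3,410.50
Ending inventory: 55 @ $7.45 + 234 @ $13.10 = $3,475.15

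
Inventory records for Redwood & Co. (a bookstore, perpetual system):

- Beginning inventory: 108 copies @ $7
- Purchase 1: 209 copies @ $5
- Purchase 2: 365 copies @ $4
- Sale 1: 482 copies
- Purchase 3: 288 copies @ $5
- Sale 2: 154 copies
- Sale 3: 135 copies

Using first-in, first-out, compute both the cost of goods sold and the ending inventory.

Sale 1 (482) [FIFO — oldest first]: 108 @ $7 + 209 @ $5 + 165 @ $4 = $2,461
Sale 2 (154) [FIFO — oldest first]: 154 @ $4 = $616
Sale 3 (135) [FIFO — oldest first]: 46 @ $4 + 89 @ $5 = $629
Total COGS = $2,461 + $616 + $629 = $3,706
Ending inventory: 199 @ $5 = $995

COGS = $3,706; ending inventory = $995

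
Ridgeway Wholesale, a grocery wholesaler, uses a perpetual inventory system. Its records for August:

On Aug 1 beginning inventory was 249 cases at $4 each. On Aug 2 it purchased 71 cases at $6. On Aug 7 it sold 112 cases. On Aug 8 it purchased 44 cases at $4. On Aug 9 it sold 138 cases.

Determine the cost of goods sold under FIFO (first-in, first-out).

Aug 7, 112 sold [FIFO — oldest first]: 112 @ $4 = $448
Aug 9, 138 sold [FIFO — oldest first]: 137 @ $4 + 1 @ $6 = $554
Total COGS = $448 + $554 = $1,002
Ending inventory: 70 @ $6 + 44 @ $4 = $596
Check: goods available $1,598 = COGS $1,002 + ending $596

COGS = $1,002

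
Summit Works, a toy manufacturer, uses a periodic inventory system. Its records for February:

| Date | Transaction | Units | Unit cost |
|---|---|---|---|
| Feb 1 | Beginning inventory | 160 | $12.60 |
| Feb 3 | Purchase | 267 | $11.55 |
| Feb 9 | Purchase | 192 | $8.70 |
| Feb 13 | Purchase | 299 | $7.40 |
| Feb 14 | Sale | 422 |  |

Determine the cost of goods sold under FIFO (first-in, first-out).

Feb 14, 422 sold [FIFO — oldest first]: 160 @ $12.60 + 262 @ $11.55 = $5,042.10
Ending inventory: 5 @ $11.55 + 192 @ $8.70 + 299 @ $7.40 = $3,940.75

COGS = $5,042.10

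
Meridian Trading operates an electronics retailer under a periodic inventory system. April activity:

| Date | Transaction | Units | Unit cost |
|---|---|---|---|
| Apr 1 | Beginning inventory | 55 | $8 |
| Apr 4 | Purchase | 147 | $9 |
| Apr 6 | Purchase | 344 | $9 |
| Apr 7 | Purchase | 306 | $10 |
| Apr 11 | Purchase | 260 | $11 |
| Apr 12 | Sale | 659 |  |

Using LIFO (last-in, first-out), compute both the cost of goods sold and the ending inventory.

Apr 12, 659 sold [LIFO — newest first]: 260 @ $11 + 306 @ $10 + 93 @ $9 = $6,757
Ending inventory: 55 @ $8 + 147 @ $9 + 251 @ $9 = $4,022
Check: goods available $10,779 = COGS $6,757 + ending $4,022

COGS = $6,757; ending inventory = $4,022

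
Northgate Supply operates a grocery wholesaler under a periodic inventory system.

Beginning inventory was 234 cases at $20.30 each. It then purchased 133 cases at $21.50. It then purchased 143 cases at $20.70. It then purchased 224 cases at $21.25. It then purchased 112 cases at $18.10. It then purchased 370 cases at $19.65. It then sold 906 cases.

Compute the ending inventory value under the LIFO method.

Sale 1 (906) [LIFO — newest first]: 370 @ $19.65 + 112 @ $18.10 + 224 @ $21.25 + 143 @ $20.70 + 57 @ $21.50 = $18,243.30
Ending inventory: 234 @ $20.30 + 76 @ $21.50 = $6,384.20

Ending inventory = $6,384.20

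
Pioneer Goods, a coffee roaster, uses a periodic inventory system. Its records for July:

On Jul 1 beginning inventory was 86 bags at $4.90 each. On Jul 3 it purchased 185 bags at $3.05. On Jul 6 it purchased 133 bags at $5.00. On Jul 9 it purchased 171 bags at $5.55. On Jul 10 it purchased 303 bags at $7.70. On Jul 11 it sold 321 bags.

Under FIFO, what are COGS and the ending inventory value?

Jul 11, 321 sold [FIFO — oldest first]: 86 @ $4.90 + 185 @ $3.05 + 50 @ $5.00 = $1,235.65
Ending inventory: 83 @ $5.00 + 171 @ $5.55 + 303 @ $7.70 = $3,697.15

COGS = $1,235.65; ending inventory = $3,697.15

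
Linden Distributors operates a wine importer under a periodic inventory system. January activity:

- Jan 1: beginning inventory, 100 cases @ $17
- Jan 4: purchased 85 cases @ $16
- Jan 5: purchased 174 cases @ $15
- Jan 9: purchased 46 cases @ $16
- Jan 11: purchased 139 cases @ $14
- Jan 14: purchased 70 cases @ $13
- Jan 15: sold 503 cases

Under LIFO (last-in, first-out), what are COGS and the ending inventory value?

COGS = $7,386; ending inventory = $1,876

Jan 15, 503 sold [LIFO — newest first]: 70 @ $13 + 139 @ $14 + 46 @ $16 + 174 @ $15 + 74 @ $16 = $7,386
Ending inventory: 100 @ $17 + 11 @ $16 = $1,876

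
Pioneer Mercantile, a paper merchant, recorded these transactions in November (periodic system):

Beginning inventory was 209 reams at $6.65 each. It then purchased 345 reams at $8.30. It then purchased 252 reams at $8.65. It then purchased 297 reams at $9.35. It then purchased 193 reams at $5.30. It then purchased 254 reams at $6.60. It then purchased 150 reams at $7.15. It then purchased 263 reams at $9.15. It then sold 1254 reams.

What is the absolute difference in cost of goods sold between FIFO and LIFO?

FIFO COGS: 209 @ $6.65 + 345 @ $8.30 + 252 @ $8.65 + 297 @ $9.35 + 151 @ $5.30 = $10,010.40
LIFO COGS: 263 @ $9.15 + 150 @ $7.15 + 254 @ $6.60 + 193 @ $5.30 + 297 @ $9.35 + 97 @ $8.65 = $9,794.25
Difference = |$10,010.40 − $9,794.25| = $216.15

$216.15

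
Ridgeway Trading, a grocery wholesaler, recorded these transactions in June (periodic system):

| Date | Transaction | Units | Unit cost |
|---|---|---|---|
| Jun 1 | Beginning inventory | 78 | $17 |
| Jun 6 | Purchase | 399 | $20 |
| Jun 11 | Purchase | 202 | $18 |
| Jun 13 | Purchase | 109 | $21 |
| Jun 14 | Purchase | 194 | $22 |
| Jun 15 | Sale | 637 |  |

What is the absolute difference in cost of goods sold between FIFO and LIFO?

FIFO COGS: 78 @ $17 + 399 @ $20 + 160 @ $18 = $12,186
LIFO COGS: 194 @ $22 + 109 @ $21 + 202 @ $18 + 132 @ $20 = $12,833
Difference = |$12,186 − $12,833| = $647

$647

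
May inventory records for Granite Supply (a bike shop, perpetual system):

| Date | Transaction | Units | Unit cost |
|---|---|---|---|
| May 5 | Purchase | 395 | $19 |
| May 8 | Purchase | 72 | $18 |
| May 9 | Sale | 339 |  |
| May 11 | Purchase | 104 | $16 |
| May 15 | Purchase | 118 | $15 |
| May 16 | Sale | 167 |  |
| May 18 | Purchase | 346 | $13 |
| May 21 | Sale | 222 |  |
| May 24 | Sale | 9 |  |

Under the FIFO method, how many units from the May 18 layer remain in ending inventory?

May 9, 339 sold [FIFO — oldest first]: 339 @ $19 = $6,441
May 16, 167 sold [FIFO — oldest first]: 56 @ $19 + 72 @ $18 + 39 @ $16 = $2,984
May 21, 222 sold [FIFO — oldest first]: 65 @ $16 + 118 @ $15 + 39 @ $13 = $3,317
May 24, 9 sold [FIFO — oldest first]: 9 @ $13 = $117
Total COGS = $6,441 + $2,984 + $3,317 + $117 = $12,859
Ending inventory: 298 @ $13 = $3,874
Check: goods available $16,733 = COGS $12,859 + ending $3,874

298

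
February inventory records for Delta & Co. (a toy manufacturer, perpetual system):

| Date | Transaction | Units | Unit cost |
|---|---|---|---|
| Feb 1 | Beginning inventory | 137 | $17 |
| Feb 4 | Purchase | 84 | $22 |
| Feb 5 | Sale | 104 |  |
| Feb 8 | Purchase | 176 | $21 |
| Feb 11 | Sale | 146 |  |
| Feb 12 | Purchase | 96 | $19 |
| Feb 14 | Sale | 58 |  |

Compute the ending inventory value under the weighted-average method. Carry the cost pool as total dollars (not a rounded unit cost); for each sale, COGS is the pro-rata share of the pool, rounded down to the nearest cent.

After Feb 1: 137 on hand, pool $2,329.00 (≈ $17.0000 each)
After Feb 4: 221 on hand, pool $4,177.00 (≈ $18.9005 each)
Feb 5, sell 104: 104/221 × $4,177.00 → $1,965.64
After Feb 8: 293 on hand, pool $5,907.36 (≈ $20.1616 each)
Feb 11, sell 146: 146/293 × $5,907.36 → $2,943.59
After Feb 12: 243 on hand, pool $4,787.77 (≈ $19.7028 each)
Feb 14, sell 58: 58/243 × $4,787.77 → $1,142.75
Total COGS = $1,965.64 + $2,943.59 + $1,142.75 = $6,051.98
Ending inventory (cost pool remaining) = $3,645.02

Ending inventory = $3,645.02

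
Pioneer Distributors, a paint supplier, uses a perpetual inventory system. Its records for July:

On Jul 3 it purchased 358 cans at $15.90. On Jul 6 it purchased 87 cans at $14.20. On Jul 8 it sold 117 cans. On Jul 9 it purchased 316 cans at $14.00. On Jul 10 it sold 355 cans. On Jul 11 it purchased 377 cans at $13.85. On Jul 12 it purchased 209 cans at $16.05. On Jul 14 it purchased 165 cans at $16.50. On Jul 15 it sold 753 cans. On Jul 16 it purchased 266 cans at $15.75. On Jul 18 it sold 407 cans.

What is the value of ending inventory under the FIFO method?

Jul 8, 117 sold [FIFO — oldest first]: 117 @ $15.90 = $1,860.30
Jul 10, 355 sold [FIFO — oldest first]: 241 @ $15.90 + 87 @ $14.20 + 27 @ $14.00 = $5,445.30
Jul 15, 753 sold [FIFO — oldest first]: 289 @ $14.00 + 377 @ $13.85 + 87 @ $16.05 = $10,663.80
Jul 18, 407 sold [FIFO — oldest first]: 122 @ $16.05 + 165 @ $16.50 + 120 @ $15.75 = $6,570.60
Total COGS = $1,860.30 + $5,445.30 + $10,663.80 + $6,570.60 = $24,540.00
Ending inventory: 146 @ $15.75 = $2,299.50

Ending inventory = $2,299.50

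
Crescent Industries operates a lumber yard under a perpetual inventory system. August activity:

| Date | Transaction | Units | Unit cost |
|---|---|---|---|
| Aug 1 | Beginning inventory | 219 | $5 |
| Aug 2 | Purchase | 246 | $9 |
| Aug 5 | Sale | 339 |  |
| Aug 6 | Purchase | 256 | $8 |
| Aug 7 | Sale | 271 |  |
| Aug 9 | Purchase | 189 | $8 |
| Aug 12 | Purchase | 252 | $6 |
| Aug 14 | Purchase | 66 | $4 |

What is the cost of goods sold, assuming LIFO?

Aug 5, 339 sold [LIFO — newest first]: 246 @ $9 + 93 @ $5 = $2,679
Aug 7, 271 sold [LIFO — newest first]: 256 @ $8 + 15 @ $5 = $2,123
Total COGS = $2,679 + $2,123 = $4,802
Ending inventory: 111 @ $5 + 189 @ $8 + 252 @ $6 + 66 @ $4 = $3,843

COGS = $4,802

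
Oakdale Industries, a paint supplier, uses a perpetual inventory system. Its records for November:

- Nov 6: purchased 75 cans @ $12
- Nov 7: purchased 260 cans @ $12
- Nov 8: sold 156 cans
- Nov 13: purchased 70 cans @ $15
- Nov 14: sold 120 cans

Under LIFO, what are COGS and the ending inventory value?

Nov 8, 156 sold [LIFO — newest first]: 156 @ $12 = $1,872
Nov 14, 120 sold [LIFO — newest first]: 70 @ $15 + 50 @ $12 = $1,650
Total COGS = $1,872 + $1,650 = $3,522
Ending inventory: 75 @ $12 + 54 @ $12 = $1,548

COGS = $3,522; ending inventory = $1,548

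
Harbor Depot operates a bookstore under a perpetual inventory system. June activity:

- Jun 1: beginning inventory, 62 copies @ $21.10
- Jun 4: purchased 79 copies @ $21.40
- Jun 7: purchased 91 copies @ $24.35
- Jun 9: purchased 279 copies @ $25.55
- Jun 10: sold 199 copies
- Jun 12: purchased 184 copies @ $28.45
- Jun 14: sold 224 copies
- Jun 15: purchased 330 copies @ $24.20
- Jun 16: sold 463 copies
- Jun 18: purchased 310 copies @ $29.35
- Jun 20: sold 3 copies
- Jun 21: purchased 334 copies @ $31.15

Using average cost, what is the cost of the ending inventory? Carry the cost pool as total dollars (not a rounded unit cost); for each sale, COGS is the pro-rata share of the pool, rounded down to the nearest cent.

After Jun 1: 62 on hand, pool $1,308.20 (≈ $21.1000 each)
After Jun 4: 141 on hand, pool $2,998.80 (≈ $21.2681 each)
After Jun 7: 232 on hand, pool $5,214.65 (≈ $22.4769 each)
After Jun 9: 511 on hand, pool $12,343.10 (≈ $24.1548 each)
Jun 10, sell 199: 199/511 × $12,343.10 → $4,806.80
After Jun 12: 496 on hand, pool $12,771.10 (≈ $25.7482 each)
Jun 14, sell 224: 224/496 × $12,771.10 → $5,767.59
After Jun 15: 602 on hand, pool $14,989.51 (≈ $24.8995 each)
Jun 16, sell 463: 463/602 × $14,989.51 → $11,528.47
After Jun 18: 449 on hand, pool $12,559.54 (≈ $27.9722 each)
Jun 20, sell 3: 3/449 × $12,559.54 → $83.91
After Jun 21: 780 on hand, pool $22,879.73 (≈ $29.3330 each)
Total COGS = $4,806.80 + $5,767.59 + $11,528.47 + $83.91 = $22,186.77
Ending inventory (cost pool remaining) = $22,879.73

Ending inventory = $22,879.73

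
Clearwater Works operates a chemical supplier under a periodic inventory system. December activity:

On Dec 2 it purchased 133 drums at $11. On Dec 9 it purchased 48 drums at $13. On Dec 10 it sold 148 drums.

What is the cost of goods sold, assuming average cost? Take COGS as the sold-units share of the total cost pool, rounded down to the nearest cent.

COGS = $1,706.49

Dec 10, sell 148: 148/181 × $2,087.00 → $1,706.49
Ending inventory (cost pool remaining) = $380.51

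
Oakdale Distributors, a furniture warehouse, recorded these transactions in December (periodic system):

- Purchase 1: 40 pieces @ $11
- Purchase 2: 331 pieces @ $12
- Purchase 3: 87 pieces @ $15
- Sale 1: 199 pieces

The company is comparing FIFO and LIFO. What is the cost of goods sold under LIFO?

COGS = $2,649

FIFO COGS: 40 @ $11 + 159 @ $12 = $2,348
LIFO COGS: 87 @ $15 + 112 @ $12 = $2,649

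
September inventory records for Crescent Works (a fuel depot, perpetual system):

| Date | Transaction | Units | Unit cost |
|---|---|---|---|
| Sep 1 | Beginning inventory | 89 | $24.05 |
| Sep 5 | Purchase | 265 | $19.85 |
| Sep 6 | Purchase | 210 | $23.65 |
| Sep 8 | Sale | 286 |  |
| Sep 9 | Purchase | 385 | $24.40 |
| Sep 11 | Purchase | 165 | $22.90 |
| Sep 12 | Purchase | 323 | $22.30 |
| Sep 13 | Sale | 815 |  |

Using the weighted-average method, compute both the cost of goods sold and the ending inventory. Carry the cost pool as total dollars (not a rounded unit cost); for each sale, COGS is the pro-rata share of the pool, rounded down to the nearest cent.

COGS = $25,015.09; ending inventory = $7,727.51

After Sep 1: 89 on hand, pool $2,140.45 (≈ $24.0500 each)
After Sep 5: 354 on hand, pool $7,400.70 (≈ $20.9059 each)
After Sep 6: 564 on hand, pool $12,367.20 (≈ $21.9277 each)
Sep 8, sell 286: 286/564 × $12,367.20 → $6,271.31
After Sep 9: 663 on hand, pool $15,489.89 (≈ $23.3633 each)
After Sep 11: 828 on hand, pool $19,268.39 (≈ $23.2710 each)
After Sep 12: 1151 on hand, pool $26,471.29 (≈ $22.9985 each)
Sep 13, sell 815: 815/1151 × $26,471.29 → $18,743.78
Total COGS = $6,271.31 + $18,743.78 = $25,015.09
Ending inventory (cost pool remaining) = $7,727.51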